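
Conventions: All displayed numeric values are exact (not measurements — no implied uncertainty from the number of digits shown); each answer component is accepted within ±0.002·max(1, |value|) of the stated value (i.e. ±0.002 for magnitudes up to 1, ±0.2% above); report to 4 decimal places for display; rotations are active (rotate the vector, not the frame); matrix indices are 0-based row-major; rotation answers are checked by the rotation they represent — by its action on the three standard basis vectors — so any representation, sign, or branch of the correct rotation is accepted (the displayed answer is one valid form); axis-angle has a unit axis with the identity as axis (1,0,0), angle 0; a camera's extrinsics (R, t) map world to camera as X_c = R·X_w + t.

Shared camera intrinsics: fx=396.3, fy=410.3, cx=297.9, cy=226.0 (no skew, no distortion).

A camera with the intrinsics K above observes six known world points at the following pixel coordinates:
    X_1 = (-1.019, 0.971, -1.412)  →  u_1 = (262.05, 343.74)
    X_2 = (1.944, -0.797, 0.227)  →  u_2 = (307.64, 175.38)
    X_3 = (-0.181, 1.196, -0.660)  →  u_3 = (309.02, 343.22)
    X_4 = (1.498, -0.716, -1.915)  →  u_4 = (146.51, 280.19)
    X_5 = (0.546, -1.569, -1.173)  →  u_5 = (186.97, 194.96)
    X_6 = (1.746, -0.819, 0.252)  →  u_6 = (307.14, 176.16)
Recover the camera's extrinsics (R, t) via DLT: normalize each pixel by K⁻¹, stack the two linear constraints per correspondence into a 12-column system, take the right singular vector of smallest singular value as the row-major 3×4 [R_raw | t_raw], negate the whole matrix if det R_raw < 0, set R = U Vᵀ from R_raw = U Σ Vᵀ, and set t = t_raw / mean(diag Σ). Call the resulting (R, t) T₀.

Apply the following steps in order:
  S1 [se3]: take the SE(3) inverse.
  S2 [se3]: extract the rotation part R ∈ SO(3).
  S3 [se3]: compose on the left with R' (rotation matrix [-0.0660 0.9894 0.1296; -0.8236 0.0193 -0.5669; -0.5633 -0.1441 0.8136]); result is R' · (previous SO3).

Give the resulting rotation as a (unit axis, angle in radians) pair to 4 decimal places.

rotation (axis_angle) = ((-0.6498, -0.2954, -0.7004), 1.2750)

source (pnp_recover): camera pose = R=[0.0600 0.4869 0.8714; -0.0766 0.8726 -0.4823; -0.9953 -0.0378 0.0896], t=(0.1800, 0.4200, 6.2100)
after S1 (invert_se3): R=[0.0600 -0.0766 -0.9953; 0.4869 0.8726 -0.0378; 0.8714 -0.4823 0.0896], t=(6.2019, -0.2192, -0.5109)
after S2 (rot_of_se3): [0.0600 -0.0766 -0.9953; 0.4869 0.8726 -0.0378; 0.8714 -0.4823 0.0896]
after S3 (compose_so3): [0.5907 0.8059 0.0399; -0.5339 0.3533 0.7682; 0.6050 -0.4750 0.6390]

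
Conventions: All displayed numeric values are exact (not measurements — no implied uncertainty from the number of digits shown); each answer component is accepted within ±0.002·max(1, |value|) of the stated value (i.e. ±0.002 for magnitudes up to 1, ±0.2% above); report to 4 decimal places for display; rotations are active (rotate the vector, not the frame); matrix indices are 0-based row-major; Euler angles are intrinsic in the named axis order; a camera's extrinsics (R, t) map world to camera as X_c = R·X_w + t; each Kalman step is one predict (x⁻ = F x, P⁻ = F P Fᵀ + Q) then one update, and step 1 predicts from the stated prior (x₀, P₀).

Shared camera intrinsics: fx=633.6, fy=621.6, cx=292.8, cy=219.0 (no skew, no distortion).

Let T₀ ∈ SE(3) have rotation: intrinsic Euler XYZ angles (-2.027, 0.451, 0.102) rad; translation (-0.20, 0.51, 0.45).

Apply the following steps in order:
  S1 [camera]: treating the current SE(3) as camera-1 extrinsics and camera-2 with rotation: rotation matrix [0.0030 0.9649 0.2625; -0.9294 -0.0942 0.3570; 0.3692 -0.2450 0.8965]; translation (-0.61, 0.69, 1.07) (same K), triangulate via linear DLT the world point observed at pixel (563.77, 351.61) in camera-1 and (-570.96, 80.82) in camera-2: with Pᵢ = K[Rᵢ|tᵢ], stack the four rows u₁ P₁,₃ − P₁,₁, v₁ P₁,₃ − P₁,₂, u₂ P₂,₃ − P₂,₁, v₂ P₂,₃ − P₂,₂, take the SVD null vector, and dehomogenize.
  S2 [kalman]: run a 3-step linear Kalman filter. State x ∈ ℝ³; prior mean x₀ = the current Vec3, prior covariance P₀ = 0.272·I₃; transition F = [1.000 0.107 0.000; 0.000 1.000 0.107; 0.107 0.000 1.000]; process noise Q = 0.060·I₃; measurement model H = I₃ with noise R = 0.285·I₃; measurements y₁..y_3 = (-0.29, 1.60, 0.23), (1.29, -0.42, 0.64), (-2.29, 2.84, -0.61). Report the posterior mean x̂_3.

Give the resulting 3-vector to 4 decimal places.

after S1 (triangulate): (1.2583, -1.8048, -0.2338)
after S2 (kf_track): (-0.3765, 0.9430, 0.0406)

result = (-0.3765, 0.9430, 0.0406)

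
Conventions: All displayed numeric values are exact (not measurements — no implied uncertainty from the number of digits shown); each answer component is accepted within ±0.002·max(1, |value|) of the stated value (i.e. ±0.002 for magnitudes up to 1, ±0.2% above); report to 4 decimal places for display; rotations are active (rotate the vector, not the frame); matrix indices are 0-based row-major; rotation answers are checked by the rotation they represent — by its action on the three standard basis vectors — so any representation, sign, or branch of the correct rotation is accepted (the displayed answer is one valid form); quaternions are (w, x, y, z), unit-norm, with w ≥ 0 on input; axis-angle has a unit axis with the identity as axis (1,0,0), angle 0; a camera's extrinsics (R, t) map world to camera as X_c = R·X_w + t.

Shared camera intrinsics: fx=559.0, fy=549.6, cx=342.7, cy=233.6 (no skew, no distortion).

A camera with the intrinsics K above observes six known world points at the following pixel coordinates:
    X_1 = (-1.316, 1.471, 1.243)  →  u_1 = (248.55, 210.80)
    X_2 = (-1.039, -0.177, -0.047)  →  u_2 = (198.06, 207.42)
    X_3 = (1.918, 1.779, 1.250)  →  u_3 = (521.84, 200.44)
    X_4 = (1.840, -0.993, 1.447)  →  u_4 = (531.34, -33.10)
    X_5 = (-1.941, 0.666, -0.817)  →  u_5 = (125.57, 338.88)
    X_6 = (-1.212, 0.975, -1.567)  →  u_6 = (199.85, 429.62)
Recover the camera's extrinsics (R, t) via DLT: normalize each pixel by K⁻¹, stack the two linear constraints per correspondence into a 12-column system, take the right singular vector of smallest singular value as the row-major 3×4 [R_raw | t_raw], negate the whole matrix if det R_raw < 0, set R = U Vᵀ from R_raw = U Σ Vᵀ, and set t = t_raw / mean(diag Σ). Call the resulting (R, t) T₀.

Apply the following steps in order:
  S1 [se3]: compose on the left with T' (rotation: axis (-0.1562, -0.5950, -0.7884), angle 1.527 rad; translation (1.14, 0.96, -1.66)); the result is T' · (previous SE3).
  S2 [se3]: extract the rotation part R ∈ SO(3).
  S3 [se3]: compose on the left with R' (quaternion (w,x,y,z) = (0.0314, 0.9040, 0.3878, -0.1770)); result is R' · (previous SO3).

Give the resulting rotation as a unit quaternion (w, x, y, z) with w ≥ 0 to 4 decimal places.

rotation (quat) = (0.0807, -0.3728, -0.5159, 0.7671)

source (pnp_recover): camera pose = R=[0.9822 0.1857 0.0269; -0.0880 0.5822 -0.8082; -0.1658 0.7915 0.5882], t=(-0.1600, -0.2500, 4.6901)
after S1 (compose_se3): R=[0.0678 0.1455 -0.9870; -0.8202 0.5714 0.0279; 0.5680 0.8077 0.1581], t=(-1.3255, 3.8119, 1.1459)
after S2 (rot_of_se3): [0.0678 0.1455 -0.9870; -0.8202 0.5714 0.0279; 0.5680 0.8077 0.1581]
after S3 (compose_so3): [-0.7090 0.2608 -0.6552; 0.5084 -0.4547 -0.7313; -0.4886 -0.8516 0.1898]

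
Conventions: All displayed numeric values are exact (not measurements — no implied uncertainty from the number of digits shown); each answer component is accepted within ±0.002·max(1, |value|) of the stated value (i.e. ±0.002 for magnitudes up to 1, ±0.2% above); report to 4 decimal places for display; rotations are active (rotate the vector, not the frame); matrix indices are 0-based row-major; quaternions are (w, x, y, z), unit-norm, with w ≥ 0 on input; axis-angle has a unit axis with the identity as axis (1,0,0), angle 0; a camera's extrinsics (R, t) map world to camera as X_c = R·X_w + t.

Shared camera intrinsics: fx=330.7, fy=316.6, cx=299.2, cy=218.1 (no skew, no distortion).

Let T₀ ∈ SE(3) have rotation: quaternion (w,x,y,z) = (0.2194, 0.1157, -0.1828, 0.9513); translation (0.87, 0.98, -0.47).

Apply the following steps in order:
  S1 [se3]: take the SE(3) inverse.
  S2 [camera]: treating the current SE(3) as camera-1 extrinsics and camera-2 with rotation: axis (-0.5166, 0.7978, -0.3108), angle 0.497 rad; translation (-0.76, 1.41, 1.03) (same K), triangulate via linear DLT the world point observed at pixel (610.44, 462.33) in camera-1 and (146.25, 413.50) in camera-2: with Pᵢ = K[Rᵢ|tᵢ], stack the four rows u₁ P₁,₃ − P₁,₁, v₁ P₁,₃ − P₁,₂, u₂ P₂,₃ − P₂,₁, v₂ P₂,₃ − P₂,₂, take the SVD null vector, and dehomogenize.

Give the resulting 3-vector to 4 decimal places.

after S1 (invert_se3): R=[-0.8769 0.3752 0.3004; -0.4598 -0.8369 -0.2971; 0.1399 -0.3986 0.9064], t=(0.5365, 1.0805, 0.6949)
after S2 (triangulate): (-1.0324, -0.2841, 1.2858)

result = (-1.0324, -0.2841, 1.2858)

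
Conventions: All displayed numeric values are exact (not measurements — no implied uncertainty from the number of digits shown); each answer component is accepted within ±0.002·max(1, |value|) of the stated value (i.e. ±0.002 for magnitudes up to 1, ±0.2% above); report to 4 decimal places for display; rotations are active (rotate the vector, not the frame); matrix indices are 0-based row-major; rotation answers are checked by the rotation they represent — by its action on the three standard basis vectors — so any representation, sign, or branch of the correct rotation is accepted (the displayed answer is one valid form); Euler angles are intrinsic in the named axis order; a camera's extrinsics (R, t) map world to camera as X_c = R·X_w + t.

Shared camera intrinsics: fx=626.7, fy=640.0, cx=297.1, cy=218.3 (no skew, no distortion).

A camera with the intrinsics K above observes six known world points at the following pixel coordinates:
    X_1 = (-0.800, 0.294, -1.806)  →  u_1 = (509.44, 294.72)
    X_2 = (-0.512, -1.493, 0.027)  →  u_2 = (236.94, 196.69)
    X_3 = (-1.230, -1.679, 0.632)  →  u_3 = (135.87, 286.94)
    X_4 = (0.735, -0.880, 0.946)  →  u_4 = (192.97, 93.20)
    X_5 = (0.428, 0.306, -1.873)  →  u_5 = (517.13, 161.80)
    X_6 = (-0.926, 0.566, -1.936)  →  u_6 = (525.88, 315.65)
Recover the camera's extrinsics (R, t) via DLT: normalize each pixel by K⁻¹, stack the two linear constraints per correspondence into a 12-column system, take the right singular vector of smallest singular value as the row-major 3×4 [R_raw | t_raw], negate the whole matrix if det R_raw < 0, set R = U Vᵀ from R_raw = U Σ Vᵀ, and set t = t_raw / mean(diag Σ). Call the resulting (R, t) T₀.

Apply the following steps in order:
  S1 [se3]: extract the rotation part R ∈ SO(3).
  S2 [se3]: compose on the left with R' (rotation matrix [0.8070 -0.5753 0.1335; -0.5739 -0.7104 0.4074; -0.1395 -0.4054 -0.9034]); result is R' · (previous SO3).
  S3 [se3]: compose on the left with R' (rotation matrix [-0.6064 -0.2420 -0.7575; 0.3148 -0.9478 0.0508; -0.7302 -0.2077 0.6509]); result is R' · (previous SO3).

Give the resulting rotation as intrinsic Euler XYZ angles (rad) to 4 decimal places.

rotation (euler_xyz) = (1.2849, 0.4292, -2.3883)

source (pnp_recover): camera pose = R=[0.0995 0.3386 -0.9356; -0.9508 0.3098 0.0110; 0.2935 0.8885 0.3528], t=(0.1401, -0.1800, 6.0702)
after S1 (rot_of_se3): [0.0995 0.3386 -0.9356; -0.9508 0.3098 0.0110; 0.2935 0.8885 0.3528]
after S2 (compose_so3): [0.6665 0.2137 -0.7142; 0.7379 -0.0524 0.6729; 0.1064 -0.9755 -0.1926]
after S3 (compose_so3): [-0.6633 0.6220 0.4162; -0.4841 0.0674 -0.8724; -0.5707 -0.7801 0.2564]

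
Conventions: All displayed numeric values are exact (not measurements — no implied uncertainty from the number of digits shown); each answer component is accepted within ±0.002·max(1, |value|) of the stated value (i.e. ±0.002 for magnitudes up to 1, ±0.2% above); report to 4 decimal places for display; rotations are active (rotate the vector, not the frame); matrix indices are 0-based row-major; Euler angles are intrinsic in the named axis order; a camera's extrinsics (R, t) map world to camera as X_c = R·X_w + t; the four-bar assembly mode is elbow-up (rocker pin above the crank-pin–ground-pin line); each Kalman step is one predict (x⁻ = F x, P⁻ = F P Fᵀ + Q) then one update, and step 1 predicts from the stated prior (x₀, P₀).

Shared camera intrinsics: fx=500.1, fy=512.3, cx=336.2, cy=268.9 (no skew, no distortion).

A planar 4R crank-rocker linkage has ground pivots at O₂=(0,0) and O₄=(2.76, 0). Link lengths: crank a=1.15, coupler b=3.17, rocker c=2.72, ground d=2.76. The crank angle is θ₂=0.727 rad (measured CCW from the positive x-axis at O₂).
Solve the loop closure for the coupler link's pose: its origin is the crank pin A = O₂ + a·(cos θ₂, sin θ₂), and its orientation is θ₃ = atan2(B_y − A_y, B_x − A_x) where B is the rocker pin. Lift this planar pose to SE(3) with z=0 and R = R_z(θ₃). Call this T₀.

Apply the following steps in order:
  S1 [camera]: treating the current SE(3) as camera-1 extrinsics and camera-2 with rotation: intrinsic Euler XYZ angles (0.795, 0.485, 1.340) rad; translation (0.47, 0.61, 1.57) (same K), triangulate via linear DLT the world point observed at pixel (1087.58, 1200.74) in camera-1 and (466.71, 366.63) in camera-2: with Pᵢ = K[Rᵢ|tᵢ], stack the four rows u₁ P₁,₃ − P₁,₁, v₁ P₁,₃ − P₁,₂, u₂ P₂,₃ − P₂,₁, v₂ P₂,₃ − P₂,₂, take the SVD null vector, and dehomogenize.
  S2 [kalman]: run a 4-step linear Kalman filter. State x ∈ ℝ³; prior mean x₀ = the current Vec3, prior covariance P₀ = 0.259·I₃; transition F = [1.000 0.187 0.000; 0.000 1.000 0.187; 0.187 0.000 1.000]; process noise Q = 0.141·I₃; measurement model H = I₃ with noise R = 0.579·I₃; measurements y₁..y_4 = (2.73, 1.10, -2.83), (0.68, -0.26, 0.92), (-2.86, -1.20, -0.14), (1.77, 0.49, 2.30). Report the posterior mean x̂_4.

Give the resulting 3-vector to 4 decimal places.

source (fourbar_fk): coupler pose = R=[0.8062 -0.5917 0.0000; 0.5917 0.8062 0.0000; 0.0000 0.0000 1.0000], t=(0.8592, 0.7643, 0.0000)
after S1 (triangulate): (0.4492, 0.2946, 0.6969)
after S2 (kf_track): (0.4992, 0.0803, 0.9345)

result = (0.4992, 0.0803, 0.9345)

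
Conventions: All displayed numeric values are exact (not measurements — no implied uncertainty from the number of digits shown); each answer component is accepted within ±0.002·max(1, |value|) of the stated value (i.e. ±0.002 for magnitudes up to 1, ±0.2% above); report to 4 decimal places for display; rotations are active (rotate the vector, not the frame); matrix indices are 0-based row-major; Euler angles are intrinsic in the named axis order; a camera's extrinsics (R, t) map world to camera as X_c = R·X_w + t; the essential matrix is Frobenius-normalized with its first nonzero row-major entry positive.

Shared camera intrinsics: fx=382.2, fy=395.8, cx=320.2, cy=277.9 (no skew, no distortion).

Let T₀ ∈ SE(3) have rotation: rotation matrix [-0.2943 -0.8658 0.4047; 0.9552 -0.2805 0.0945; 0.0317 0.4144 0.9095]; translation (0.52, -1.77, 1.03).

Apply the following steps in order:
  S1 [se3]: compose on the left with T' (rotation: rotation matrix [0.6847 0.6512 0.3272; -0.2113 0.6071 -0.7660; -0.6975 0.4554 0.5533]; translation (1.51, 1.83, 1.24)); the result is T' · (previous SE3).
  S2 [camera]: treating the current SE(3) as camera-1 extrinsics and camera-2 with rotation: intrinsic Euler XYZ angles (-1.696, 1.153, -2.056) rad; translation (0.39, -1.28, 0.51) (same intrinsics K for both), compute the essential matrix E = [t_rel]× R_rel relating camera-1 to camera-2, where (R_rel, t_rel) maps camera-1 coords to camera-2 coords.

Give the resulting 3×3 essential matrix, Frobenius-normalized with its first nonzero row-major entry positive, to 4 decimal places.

matrix = [0.0237 -0.2636 -0.6505; -0.0023 0.0282 0.0773; 0.1107 -0.6460 0.2654]

after S1 (compose_se3): R=[0.4309 -0.6399 0.6363; 0.6178 -0.3048 -0.7249; 0.6578 0.7054 0.2640], t=(1.0505, -0.1434, 0.6412)
after S2 (essential): [0.0237 -0.2636 -0.6505; -0.0023 0.0282 0.0773; 0.1107 -0.6460 0.2654]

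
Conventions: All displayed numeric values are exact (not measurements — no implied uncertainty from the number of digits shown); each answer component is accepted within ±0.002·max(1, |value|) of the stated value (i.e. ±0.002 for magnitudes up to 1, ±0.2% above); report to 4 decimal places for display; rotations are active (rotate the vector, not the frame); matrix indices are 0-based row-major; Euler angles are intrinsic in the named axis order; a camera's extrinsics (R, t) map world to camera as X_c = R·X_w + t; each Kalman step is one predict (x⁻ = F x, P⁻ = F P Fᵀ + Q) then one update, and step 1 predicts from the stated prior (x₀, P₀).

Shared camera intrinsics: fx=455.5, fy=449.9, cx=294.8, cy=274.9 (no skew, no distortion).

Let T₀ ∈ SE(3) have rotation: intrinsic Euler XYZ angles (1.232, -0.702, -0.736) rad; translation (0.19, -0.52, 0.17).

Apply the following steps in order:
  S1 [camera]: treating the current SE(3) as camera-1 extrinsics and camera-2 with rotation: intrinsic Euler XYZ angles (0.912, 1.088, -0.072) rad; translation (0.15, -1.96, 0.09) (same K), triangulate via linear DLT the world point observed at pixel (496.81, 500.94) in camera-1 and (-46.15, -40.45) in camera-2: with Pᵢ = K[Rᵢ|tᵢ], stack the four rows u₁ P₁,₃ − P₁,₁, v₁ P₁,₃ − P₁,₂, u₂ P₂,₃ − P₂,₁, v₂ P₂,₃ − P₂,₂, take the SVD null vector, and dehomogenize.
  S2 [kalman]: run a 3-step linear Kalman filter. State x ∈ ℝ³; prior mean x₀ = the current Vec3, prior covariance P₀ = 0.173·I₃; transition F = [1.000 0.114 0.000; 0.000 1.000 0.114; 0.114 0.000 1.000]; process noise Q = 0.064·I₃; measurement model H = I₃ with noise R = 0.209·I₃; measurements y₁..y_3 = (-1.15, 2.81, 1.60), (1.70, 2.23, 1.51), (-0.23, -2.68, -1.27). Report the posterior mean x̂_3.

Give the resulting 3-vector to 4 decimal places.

after S1 (triangulate): (-1.5567, 1.7491, -1.1224)
after S2 (kf_track): (0.0587, 0.1674, -0.2088)

result = (0.0587, 0.1674, -0.2088)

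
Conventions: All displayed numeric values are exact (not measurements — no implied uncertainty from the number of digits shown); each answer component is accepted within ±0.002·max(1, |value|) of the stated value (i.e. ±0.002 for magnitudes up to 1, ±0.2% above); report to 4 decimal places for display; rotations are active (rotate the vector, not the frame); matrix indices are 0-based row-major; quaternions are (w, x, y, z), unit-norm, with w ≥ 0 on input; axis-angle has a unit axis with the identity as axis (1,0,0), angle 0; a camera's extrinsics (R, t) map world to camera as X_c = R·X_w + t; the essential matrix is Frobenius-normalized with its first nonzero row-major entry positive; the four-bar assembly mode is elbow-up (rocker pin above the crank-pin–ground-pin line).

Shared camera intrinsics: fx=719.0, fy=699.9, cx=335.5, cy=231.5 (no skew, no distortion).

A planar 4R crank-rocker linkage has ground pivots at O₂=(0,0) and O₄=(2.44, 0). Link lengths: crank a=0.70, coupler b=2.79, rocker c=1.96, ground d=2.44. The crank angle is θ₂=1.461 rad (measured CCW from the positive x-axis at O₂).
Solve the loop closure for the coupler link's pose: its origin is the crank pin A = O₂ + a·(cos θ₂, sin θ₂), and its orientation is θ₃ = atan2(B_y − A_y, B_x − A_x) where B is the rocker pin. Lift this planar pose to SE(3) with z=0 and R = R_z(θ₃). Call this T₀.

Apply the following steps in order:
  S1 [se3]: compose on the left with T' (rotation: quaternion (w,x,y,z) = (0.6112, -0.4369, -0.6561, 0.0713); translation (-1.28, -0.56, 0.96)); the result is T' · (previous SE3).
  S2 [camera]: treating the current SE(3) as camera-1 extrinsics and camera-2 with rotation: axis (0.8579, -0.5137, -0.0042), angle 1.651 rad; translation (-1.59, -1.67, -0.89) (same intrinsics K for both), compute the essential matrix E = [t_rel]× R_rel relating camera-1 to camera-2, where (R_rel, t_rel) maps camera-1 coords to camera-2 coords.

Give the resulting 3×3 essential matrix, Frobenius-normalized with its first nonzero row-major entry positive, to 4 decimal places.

matrix = [0.2206 0.2365 -0.2170; -0.3328 -0.3627 0.3255; 0.1878 -0.5442 -0.4106]

source (fourbar_fk): coupler pose = R=[0.8922 -0.4517 0.0000; 0.4517 0.8922 0.0000; 0.0000 0.0000 1.0000], t=(0.0767, 0.6958, 0.0000)
after S1 (compose_se3): R=[0.3346 0.3755 -0.8643; 0.8639 0.2442 0.4405; 0.3765 -0.8941 -0.2427], t=(-0.9319, -0.0863, 0.5800)
after S2 (essential): [0.2206 0.2365 -0.2170; -0.3328 -0.3627 0.3255; 0.1878 -0.5442 -0.4106]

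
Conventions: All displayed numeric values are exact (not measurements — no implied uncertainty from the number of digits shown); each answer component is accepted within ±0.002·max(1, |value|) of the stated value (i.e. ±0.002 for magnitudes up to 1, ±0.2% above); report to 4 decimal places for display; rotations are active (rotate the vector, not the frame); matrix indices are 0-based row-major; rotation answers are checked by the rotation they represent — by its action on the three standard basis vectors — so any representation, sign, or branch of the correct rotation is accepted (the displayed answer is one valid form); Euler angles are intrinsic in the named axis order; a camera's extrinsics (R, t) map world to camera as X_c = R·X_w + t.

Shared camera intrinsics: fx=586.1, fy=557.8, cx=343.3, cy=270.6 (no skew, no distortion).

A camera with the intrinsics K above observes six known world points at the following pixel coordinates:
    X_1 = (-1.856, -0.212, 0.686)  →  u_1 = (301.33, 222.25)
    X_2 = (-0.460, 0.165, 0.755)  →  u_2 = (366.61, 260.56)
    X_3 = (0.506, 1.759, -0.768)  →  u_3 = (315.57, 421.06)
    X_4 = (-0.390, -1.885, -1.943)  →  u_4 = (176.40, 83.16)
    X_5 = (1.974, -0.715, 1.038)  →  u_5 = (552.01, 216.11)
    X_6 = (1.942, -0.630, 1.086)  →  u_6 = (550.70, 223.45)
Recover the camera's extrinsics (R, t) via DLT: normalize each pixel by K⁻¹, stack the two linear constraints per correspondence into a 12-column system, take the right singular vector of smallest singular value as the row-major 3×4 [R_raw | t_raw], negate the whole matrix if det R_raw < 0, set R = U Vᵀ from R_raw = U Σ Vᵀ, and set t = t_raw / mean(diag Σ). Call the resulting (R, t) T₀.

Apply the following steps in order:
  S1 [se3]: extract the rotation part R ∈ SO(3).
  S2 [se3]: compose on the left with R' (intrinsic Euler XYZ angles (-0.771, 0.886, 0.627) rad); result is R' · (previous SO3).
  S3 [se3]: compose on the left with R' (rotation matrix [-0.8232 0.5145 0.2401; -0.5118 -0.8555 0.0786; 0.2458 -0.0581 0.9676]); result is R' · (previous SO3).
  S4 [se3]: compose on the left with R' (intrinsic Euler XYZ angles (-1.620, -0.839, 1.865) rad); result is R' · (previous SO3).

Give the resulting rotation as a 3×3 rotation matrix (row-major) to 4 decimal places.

source (pnp_recover): camera pose = R=[0.6456 -0.0485 0.7621; 0.1813 0.9792 -0.0912; -0.7418 0.1971 0.6409], t=(0.0401, -0.1499, 6.9496)
after S1 (rot_of_se3): [0.6456 -0.0485 0.7621; 0.1813 0.9792 -0.0912; -0.7418 0.1971 0.6409]
after S2 (compose_so3): [-0.3112 -0.2356 0.9207; -0.1748 0.9665 0.1882; -0.9341 -0.1023 -0.3419]
after S3 (compose_so3): [-0.0580 0.6666 -0.7431; 0.2353 -0.7143 -0.6591; -0.9702 -0.2131 -0.1155]
after S4 (compose_so3): [0.5825 0.4862 0.6514; -0.7963 0.1805 0.5774; 0.1631 -0.8550 0.4923]

rotation (matrix) = ((0.5825, 0.4862, 0.6514), (-0.7963, 0.1805, 0.5774), (0.1631, -0.8550, 0.4923))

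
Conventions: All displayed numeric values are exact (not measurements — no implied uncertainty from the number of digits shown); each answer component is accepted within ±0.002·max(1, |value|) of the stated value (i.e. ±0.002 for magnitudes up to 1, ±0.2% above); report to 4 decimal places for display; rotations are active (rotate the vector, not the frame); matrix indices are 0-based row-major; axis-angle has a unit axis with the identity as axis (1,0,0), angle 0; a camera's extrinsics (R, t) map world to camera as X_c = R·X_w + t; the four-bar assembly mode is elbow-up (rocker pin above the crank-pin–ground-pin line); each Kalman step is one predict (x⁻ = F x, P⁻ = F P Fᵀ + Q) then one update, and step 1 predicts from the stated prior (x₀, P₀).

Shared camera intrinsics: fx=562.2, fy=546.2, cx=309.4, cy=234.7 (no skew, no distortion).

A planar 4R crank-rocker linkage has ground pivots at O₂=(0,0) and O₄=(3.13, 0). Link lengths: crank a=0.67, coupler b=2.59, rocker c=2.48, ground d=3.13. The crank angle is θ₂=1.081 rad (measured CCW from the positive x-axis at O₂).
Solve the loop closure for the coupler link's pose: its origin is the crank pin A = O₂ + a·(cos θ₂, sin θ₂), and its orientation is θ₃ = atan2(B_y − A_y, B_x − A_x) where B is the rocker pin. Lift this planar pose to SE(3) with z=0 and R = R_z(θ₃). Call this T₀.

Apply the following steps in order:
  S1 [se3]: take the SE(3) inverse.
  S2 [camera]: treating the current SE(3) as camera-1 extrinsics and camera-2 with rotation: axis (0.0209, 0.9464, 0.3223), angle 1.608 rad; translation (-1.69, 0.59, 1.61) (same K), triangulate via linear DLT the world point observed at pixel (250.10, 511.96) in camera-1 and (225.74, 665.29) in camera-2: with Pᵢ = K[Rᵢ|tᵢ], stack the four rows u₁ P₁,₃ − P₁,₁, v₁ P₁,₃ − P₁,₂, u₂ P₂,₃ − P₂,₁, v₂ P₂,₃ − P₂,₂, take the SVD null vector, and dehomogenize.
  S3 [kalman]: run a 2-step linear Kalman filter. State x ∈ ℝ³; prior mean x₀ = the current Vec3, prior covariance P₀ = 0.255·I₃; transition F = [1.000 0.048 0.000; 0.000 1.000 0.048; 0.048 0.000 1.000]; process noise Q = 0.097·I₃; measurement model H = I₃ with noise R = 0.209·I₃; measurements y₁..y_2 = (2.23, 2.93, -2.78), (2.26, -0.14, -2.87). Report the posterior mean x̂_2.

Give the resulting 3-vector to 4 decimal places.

result = (1.7917, 0.9801, -1.9961)

source (fourbar_fk): coupler pose = R=[0.7456 -0.6664 0.0000; 0.6664 0.7456 0.0000; 0.0000 0.0000 1.0000], t=(0.3152, 0.5912, 0.0000)
after S1 (invert_se3): R=[0.7456 0.6664 0.0000; -0.6664 0.7456 0.0000; 0.0000 0.0000 1.0000], t=(-0.6290, -0.2308, 0.0000)
after S2 (triangulate): (-0.4039, 1.1228, 1.7248)
after S3 (kf_track): (1.7917, 0.9801, -1.9961)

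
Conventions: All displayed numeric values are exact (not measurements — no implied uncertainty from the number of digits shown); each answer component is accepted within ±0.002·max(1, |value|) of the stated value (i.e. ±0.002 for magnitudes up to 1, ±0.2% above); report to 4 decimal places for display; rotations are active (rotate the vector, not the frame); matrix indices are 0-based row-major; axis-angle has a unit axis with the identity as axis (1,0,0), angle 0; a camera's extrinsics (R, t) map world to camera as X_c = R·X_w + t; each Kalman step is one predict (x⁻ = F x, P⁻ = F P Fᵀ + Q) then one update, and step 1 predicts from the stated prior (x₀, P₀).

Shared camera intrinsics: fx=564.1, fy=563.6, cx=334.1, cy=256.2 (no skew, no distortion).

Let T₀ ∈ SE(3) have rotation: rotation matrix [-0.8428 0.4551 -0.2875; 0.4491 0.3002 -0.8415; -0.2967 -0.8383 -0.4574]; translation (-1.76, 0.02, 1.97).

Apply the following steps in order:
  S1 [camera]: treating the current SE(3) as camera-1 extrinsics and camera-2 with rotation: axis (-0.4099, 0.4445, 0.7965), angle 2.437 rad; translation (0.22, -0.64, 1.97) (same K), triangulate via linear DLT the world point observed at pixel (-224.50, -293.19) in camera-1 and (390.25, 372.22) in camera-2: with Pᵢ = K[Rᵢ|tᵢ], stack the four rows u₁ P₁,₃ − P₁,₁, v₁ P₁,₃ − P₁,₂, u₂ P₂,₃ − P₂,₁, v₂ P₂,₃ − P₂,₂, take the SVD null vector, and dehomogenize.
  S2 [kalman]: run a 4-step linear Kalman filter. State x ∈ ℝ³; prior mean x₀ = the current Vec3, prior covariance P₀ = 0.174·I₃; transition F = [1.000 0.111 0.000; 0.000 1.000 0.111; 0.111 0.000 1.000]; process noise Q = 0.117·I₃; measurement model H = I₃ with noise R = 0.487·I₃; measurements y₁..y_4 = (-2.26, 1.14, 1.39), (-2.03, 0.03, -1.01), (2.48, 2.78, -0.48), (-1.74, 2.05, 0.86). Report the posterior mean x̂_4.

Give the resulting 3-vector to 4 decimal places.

result = (-0.5291, 1.5967, 0.3552)

after S1 (triangulate): (-0.7401, -0.2041, 1.4972)
after S2 (kf_track): (-0.5291, 1.5967, 0.3552)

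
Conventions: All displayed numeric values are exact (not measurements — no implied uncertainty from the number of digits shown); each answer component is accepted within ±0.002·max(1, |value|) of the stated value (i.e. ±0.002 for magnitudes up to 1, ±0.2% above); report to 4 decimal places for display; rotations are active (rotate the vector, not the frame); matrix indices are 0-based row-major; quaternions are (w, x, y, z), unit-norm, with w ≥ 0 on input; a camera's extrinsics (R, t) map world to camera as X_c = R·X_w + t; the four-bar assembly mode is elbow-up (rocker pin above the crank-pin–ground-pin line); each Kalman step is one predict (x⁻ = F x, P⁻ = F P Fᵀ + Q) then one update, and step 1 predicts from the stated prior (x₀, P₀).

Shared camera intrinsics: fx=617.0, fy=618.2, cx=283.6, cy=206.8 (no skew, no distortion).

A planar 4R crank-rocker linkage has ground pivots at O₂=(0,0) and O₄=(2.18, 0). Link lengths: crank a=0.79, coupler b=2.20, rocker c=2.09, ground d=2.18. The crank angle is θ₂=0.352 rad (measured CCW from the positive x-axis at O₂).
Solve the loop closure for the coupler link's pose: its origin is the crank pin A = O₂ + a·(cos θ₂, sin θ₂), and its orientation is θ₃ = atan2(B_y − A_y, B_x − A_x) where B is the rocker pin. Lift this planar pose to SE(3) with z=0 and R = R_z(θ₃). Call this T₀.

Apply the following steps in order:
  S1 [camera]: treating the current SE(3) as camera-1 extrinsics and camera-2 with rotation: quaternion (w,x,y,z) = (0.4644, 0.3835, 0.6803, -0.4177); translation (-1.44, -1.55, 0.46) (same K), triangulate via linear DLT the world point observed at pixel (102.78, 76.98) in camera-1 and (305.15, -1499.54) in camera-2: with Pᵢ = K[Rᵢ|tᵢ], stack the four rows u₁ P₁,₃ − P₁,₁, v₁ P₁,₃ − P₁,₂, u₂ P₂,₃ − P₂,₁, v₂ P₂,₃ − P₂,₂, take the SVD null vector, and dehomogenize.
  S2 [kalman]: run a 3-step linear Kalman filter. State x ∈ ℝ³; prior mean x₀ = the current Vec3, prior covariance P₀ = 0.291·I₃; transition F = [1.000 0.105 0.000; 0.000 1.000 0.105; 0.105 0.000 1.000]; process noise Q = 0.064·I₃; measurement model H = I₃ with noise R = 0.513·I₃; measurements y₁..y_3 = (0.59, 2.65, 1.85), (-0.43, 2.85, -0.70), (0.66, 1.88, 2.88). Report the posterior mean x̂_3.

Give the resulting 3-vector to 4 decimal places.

result = (0.1836, 2.1767, 1.5303)

source (fourbar_fk): coupler pose = R=[0.5689 -0.8224 0.0000; 0.8224 0.5689 0.0000; 0.0000 0.0000 1.0000], t=(0.7416, 0.2724, 0.0000)
after S1 (triangulate): (-1.2307, 0.6643, 1.7229)
after S2 (kf_track): (0.1836, 2.1767, 1.5303)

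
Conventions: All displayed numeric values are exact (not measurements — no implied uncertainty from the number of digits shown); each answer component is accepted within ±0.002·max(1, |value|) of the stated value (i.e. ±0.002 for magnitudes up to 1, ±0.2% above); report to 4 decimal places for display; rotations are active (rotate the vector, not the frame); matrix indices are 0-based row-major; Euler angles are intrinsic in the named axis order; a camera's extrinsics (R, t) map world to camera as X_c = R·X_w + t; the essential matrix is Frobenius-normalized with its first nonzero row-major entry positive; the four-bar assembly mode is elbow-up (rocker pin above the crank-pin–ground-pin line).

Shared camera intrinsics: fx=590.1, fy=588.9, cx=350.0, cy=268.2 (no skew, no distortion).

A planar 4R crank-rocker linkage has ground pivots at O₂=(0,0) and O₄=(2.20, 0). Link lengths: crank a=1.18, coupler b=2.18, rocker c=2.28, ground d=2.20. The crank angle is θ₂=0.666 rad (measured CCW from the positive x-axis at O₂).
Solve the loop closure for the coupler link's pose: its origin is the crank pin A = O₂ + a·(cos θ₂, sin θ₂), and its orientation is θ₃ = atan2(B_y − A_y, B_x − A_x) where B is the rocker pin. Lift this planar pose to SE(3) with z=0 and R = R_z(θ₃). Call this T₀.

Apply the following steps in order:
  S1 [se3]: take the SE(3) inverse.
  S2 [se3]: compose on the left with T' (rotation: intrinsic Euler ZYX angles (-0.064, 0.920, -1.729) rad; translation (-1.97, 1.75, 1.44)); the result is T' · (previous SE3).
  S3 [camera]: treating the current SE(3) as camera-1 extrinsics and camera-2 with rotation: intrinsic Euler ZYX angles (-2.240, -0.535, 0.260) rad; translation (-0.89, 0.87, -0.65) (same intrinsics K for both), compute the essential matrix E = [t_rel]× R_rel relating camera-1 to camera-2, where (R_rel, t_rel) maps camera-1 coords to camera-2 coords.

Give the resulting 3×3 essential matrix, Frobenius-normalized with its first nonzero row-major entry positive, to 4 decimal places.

matrix = [0.2988 0.5475 -0.2622; -0.1006 -0.1700 0.0598; 0.3102 0.1212 0.6234]

source (fourbar_fk): coupler pose = R=[0.7105 -0.7037 0.0000; 0.7037 0.7105 0.0000; 0.0000 0.0000 1.0000], t=(0.9278, 0.7291, 0.0000)
after S1 (invert_se3): R=[0.7105 0.7037 0.0000; -0.7037 0.7105 0.0000; 0.0000 0.0000 1.0000], t=(-1.1723, 0.1349, 0.0000)
after S2 (compose_se3): R=[0.9884 -0.1388 -0.0619; 0.0478 -0.1033 0.9935; -0.1443 -0.9849 -0.0954], t=(-2.7859, 1.7810, 2.2919)
after S3 (essential): [0.2988 0.5475 -0.2622; -0.1006 -0.1700 0.0598; 0.3102 0.1212 0.6234]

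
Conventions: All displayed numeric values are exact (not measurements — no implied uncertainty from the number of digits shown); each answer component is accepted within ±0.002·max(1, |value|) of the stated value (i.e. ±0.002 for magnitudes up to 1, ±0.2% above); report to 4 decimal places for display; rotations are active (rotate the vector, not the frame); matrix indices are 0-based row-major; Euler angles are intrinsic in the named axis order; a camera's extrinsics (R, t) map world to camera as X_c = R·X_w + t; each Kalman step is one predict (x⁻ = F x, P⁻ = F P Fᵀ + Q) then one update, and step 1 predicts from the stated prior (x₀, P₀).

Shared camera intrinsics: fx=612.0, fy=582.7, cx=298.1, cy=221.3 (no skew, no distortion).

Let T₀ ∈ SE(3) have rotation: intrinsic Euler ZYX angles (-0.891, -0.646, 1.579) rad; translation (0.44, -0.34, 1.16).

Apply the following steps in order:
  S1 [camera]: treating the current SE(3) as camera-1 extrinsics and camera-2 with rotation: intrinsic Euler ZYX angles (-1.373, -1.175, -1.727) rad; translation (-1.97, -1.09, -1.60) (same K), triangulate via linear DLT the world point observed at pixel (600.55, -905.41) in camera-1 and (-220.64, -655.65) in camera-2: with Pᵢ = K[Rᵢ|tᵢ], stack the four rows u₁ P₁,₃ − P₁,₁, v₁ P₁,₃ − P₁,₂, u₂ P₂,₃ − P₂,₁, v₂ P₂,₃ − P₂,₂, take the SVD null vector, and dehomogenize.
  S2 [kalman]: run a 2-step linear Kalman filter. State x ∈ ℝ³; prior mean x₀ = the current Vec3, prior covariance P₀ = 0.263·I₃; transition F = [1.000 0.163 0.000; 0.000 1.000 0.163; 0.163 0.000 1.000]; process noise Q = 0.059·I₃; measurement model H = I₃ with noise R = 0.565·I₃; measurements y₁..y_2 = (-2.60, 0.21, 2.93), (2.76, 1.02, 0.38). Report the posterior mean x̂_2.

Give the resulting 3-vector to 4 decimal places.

after S1 (triangulate): (1.9793, -1.0346, 1.3973)
after S2 (kf_track): (0.9922, 0.2341, 1.7010)

result = (0.9922, 0.2341, 1.7010)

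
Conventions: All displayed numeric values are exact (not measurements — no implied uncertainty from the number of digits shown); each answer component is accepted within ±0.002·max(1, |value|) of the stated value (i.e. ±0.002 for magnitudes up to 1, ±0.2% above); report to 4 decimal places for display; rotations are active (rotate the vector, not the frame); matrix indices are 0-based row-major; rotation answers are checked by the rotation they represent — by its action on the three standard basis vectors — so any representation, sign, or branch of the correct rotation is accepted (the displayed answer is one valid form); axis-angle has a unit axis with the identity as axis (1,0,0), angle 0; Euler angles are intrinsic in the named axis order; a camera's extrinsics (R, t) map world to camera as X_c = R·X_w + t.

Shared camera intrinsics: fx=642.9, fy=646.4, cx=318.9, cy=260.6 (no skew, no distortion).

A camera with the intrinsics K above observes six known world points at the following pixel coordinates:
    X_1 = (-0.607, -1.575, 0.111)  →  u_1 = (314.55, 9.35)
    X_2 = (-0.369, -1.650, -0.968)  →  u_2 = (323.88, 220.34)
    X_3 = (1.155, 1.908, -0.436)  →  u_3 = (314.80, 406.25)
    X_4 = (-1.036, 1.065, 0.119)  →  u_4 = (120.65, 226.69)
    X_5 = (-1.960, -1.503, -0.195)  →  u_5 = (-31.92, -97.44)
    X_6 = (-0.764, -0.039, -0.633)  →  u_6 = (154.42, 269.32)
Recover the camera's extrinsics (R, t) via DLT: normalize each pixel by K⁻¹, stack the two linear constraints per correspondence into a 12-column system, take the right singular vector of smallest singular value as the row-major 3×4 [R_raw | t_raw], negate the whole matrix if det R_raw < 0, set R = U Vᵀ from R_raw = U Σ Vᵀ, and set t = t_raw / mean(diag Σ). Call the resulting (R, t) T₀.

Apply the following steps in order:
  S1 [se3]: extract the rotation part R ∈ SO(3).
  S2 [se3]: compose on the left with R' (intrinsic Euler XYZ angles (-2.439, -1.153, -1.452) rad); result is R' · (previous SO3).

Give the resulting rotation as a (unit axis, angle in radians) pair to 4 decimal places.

source (pnp_recover): camera pose = R=[0.8857 -0.4236 0.1900; 0.3667 0.3875 -0.8458; 0.2846 0.8188 0.4985], t=(-0.1700, -0.1900, 4.2800)
after S1 (rot_of_se3): [0.8857 -0.4236 0.1900; 0.3667 0.3875 -0.8458; 0.2846 0.8188 0.4985]
after S2 (compose_so3): [-0.0698 -0.6126 -0.7873; 0.9897 0.0562 -0.1315; 0.1249 -0.7884 0.6024]

rotation (axis_angle) = ((-0.3356, -0.4660, 0.8187), 1.7778)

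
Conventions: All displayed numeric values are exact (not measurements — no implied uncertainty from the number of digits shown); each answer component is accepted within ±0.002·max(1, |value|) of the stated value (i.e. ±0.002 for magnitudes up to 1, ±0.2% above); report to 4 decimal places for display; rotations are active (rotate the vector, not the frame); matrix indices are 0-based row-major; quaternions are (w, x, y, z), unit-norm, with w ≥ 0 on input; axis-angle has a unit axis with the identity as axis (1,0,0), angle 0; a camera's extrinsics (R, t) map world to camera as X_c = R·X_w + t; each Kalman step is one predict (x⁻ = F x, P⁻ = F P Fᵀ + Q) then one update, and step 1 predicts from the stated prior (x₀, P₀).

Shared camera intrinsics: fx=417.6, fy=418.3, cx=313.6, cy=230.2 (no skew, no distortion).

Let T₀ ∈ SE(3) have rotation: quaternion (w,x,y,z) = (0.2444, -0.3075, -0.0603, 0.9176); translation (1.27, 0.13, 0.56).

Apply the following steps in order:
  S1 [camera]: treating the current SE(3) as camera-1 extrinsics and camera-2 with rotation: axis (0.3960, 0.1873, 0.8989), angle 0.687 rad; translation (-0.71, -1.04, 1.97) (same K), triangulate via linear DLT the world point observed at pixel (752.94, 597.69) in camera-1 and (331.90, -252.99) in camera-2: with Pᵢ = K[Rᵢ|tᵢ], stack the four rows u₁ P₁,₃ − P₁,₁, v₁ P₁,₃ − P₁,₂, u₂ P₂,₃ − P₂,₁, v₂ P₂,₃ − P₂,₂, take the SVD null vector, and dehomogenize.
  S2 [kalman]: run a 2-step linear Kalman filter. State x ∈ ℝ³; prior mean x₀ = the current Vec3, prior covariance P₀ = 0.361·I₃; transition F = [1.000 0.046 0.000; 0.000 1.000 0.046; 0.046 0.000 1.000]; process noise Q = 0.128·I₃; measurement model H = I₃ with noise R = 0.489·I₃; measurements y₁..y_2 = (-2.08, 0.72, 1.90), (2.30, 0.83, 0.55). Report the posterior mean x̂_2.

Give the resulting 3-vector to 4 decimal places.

after S1 (triangulate): (-0.2011, -1.5180, 0.6354)
after S2 (kf_track): (0.3394, 0.1998, 0.9730)

result = (0.3394, 0.1998, 0.9730)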